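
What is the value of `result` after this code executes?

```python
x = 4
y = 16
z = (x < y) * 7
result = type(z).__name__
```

x is int; y is int; z is int; result = 'int'

'int'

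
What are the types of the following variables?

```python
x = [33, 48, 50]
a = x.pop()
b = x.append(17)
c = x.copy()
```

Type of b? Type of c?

append() returns None; copy() returns list

NoneType, list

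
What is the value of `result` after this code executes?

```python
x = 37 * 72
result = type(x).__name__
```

x is int; result = 'int'

'int'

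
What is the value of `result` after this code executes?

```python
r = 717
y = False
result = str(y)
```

r = 717; y = False; result = 'False'

'False'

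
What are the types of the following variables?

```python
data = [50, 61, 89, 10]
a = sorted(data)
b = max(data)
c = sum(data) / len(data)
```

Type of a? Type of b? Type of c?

sorted() returns list; max of ints returns int; int / int = float

list, int, float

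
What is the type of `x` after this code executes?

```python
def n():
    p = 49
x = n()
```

Function without return returns None

NoneType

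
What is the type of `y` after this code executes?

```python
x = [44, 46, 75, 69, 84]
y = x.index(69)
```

list.index() returns int

int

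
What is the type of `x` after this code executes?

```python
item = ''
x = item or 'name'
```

'or' returns first truthy value (str)

str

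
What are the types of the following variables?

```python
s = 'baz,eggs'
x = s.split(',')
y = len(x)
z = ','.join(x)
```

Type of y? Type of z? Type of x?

len() returns int; str.join() returns str; str.split() returns list

int, str, list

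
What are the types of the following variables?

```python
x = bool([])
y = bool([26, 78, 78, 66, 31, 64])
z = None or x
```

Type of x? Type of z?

bool() returns bool; None or bool returns the bool

bool, bool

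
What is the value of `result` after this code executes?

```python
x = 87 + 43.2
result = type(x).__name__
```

x is float; result = 'float'

'float'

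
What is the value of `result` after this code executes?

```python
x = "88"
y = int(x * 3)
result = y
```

x = '88'; y = 888888; result = 888888

888888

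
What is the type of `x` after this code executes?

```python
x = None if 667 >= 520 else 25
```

667 >= 520 is True, so the if branch is taken

NoneType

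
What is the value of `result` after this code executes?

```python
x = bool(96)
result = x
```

x = True; result = True

True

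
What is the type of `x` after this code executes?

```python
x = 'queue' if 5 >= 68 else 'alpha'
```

Both branches of conditional are str

str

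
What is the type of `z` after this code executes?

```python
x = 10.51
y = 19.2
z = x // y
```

float // float = float

float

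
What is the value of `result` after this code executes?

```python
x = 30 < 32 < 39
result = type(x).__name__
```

x is bool; result = 'bool'

'bool'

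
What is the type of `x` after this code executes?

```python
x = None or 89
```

'or' with None returns the other truthy value

int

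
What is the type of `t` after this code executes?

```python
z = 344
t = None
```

None has type NoneType

NoneType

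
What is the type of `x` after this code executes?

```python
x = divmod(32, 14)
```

divmod() returns tuple of (quotient, remainder)

tuple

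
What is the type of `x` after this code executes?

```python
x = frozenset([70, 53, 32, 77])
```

frozenset() returns frozenset

frozenset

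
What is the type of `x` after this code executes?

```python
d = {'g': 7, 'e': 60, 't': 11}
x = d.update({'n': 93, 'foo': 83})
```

dict.update() returns None

NoneType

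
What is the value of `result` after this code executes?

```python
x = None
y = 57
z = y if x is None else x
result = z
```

x = None; y = 57; z = 57; result = 57

57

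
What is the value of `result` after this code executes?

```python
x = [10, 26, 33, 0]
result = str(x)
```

x = [10, 26, 33, 0]; result = '[10, 26, 33, 0]'

'[10, 26, 33, 0]'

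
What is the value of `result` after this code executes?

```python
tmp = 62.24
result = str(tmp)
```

tmp = 62.24; result = '62.24'

'62.24'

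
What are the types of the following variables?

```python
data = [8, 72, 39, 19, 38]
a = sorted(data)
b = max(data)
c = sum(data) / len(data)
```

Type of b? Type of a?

max of ints returns int; sorted() returns list

int, list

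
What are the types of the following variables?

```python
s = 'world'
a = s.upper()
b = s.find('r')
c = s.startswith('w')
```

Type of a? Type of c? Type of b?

upper() returns str; startswith() returns bool; find() returns int

str, bool, int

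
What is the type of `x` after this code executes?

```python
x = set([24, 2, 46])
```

set() constructor returns set

set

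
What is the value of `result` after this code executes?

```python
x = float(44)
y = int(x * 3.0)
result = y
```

x = 44.0; y = 132; result = 132

132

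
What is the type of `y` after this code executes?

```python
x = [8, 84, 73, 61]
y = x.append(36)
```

list.append() returns None (mutates in place)

NoneType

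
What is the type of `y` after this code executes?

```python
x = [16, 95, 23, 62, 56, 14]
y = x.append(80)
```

list.append() returns None (mutates in place)

NoneType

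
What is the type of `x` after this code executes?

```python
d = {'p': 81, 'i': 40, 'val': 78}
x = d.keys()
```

.keys() returns dict_keys view

dict_keys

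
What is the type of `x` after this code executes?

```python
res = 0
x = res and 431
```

'and' returns first falsy value (0 is int)

int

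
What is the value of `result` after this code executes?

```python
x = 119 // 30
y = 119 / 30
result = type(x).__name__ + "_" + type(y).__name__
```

x is int; y is float; result = 'int_float'

'int_float'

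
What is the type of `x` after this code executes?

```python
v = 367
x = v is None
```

'is' comparison returns bool

bool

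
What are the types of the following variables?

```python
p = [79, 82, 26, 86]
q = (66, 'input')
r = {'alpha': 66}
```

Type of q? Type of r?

q is assigned a tuple (parenthesized, comma-separated values); r is assigned a dict literal ({key: value})

tuple, dict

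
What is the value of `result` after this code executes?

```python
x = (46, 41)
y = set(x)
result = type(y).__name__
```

x is tuple; y is set; result = 'set'

'set'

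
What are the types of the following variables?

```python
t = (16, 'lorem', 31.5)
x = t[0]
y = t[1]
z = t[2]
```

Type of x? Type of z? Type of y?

tuple[0] is int; tuple[2] is float; tuple[1] is str

int, float, str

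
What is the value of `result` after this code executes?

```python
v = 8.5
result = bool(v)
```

v = 8.5; result = True

True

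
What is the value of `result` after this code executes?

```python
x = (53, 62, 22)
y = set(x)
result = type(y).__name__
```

x is tuple; y is set; result = 'set'

'set'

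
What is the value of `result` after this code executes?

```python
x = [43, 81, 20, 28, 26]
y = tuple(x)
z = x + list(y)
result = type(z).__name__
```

x is list; y is tuple; z is list; result = 'list'

'list'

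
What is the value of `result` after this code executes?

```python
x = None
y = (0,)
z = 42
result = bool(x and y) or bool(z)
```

x = None; y = (0,); z = 42; result = True

True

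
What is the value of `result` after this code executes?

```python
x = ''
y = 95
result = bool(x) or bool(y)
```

x = ''; y = 95; result = True

True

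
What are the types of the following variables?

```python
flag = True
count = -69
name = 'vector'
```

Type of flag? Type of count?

flag is assigned the constant True, which has type bool; count is assigned a bare integer (no decimal point), so it is an int

bool, int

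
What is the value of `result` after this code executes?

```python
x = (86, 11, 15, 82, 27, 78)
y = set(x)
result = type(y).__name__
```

x is tuple; y is set; result = 'set'

'set'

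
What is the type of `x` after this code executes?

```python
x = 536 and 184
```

'and' with truthy values returns last operand (int)

int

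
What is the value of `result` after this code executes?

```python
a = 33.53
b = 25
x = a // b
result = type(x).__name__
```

a is float; b is int; x is float; result = 'float'

'float'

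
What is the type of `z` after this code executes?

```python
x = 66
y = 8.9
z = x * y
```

int * float = float

float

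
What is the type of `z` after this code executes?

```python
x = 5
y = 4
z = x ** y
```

positive int ** positive int = int

int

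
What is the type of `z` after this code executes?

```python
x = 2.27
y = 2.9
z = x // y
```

float // float = float

float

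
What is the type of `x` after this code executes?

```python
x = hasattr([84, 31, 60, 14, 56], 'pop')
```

hasattr() returns bool

bool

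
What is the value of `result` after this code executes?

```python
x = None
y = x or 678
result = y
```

x = None; y = 678; result = 678

678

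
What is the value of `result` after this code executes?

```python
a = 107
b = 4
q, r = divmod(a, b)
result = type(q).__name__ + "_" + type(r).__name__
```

a is int; b is int; q is int; r is int; result = 'int_int'

'int_int'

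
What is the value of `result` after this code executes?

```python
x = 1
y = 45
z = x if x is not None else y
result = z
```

x = 1; y = 45; z = 1; result = 1

1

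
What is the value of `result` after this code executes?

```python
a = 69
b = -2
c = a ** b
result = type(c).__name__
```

a is int; b is int; c is float; result = 'float'

'float'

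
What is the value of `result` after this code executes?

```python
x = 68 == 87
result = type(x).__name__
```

x is bool; result = 'bool'

'bool'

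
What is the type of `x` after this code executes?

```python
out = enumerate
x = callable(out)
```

callable() returns bool

bool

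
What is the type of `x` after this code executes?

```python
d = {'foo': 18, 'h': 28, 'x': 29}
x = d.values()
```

.values() returns dict_values view

dict_values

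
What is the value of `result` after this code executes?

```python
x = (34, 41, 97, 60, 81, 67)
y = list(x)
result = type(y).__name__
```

x is tuple; y is list; result = 'list'

'list'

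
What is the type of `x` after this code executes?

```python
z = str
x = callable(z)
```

callable() returns bool

bool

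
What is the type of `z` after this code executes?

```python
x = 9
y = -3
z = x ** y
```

int ** negative = float

float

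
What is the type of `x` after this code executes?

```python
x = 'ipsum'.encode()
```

str.encode() returns bytes

bytes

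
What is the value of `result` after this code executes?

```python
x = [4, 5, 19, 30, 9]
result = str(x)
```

x = [4, 5, 19, 30, 9]; result = '[4, 5, 19, 30, 9]'

'[4, 5, 19, 30, 9]'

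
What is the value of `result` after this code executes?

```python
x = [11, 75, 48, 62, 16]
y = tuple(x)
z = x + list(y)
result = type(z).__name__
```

x is list; y is tuple; z is list; result = 'list'

'list'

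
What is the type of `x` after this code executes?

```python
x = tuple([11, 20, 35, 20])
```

tuple() constructor returns tuple

tuple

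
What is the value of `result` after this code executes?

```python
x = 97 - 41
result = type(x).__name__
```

x is int; result = 'int'

'int'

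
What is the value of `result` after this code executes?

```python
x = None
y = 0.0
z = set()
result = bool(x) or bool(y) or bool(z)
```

x = None; y = 0.0; z = set(); result = False

False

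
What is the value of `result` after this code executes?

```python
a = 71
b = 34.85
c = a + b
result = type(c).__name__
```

a is int; b is float; c is float; result = 'float'

'float'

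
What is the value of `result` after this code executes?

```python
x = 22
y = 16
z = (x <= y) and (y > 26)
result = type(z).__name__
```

x is int; y is int; z is bool; result = 'bool'

'bool'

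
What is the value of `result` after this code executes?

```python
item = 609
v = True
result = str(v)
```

item = 609; v = True; result = 'True'

'True'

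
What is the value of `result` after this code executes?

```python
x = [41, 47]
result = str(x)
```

x = [41, 47]; result = '[41, 47]'

'[41, 47]'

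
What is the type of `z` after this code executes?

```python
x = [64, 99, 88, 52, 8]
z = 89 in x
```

'in' operator returns bool

bool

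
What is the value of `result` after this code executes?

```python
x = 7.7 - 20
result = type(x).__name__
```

x is float; result = 'float'

'float'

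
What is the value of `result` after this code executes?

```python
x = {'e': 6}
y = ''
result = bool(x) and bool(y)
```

x = {'e': 6}; y = ''; result = False

False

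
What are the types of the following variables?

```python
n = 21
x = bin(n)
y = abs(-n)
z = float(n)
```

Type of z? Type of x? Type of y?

float() returns float; bin() returns str; abs() of int returns int

float, str, int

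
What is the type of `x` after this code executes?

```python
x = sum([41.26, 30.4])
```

sum() of floats returns float

float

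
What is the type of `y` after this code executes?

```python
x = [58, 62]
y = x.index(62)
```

list.index() returns int

int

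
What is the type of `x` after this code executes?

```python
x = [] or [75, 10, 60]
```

'or' returns first truthy value (list)

list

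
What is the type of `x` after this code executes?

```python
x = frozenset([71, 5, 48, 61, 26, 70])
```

frozenset() returns frozenset

frozenset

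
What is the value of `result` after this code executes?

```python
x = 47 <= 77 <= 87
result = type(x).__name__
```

x is bool; result = 'bool'

'bool'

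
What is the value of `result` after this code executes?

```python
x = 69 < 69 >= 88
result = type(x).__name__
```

x is bool; result = 'bool'

'bool'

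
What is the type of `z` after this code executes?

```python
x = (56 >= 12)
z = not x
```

'not' returns bool

bool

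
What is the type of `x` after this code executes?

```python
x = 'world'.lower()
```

str.lower() returns str

str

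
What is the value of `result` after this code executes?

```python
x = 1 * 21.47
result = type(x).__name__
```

x is float; result = 'float'

'float'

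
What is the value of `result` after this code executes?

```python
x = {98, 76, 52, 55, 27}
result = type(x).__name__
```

x is set; result = 'set'

'set'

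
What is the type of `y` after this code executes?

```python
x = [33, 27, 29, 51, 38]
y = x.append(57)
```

list.append() returns None (mutates in place)

NoneType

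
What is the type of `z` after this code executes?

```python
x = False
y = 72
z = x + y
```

bool + int = int (bool is subclass of int)

int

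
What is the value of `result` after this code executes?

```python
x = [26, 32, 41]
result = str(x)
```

x = [26, 32, 41]; result = '[26, 32, 41]'

'[26, 32, 41]'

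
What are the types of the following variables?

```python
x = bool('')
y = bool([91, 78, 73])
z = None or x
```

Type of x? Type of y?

bool() returns bool; bool() returns bool

bool, bool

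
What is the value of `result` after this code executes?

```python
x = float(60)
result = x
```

x = 60.0; result = 60.0

60.0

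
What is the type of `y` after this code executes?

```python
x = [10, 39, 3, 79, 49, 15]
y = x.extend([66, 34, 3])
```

list.extend() returns None

NoneType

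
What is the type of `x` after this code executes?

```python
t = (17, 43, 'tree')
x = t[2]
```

Index 2 of tuple is a str literal

str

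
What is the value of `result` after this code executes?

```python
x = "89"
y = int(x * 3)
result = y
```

x = '89'; y = 898989; result = 898989

898989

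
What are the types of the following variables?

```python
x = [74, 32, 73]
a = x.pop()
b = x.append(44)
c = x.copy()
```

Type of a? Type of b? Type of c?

pop() returns element; append() returns None; copy() returns list

int, NoneType, list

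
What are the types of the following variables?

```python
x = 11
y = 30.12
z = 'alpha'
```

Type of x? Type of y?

x is assigned a bare integer (no decimal point), so it is an int; y is assigned a number with a decimal point, so it is a float

int, float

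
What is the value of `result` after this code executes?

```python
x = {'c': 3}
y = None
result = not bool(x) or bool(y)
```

x = {'c': 3}; y = None; result = False

False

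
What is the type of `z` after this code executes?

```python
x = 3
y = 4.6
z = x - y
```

int - float = float

float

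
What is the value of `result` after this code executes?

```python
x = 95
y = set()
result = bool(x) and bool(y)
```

x = 95; y = set(); result = False

False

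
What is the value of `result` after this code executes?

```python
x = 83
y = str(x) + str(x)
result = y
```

x = 83; y = '8383'; result = '8383'

'8383'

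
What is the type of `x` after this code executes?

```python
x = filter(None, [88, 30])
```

filter() returns a filter object

filter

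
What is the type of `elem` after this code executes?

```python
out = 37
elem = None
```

None has type NoneType

NoneType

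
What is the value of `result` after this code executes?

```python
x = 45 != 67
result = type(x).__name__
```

x is bool; result = 'bool'

'bool'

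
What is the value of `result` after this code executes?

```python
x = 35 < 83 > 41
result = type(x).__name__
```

x is bool; result = 'bool'

'bool'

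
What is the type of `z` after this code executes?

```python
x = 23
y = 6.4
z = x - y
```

int - float = float

float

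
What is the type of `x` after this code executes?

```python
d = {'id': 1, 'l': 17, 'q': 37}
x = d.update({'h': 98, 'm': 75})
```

dict.update() returns None

NoneType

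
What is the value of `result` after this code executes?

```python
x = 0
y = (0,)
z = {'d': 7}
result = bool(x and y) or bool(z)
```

x = 0; y = (0,); z = {'d': 7}; result = True

True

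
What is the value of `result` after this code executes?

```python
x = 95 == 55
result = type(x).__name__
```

x is bool; result = 'bool'

'bool'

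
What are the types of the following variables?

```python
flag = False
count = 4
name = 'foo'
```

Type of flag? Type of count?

flag is assigned the constant False, which has type bool; count is assigned a bare integer (no decimal point), so it is an int

bool, int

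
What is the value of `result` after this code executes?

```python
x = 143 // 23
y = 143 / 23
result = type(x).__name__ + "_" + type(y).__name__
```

x is int; y is float; result = 'int_float'

'int_float'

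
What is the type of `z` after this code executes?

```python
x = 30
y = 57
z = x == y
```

Equality comparison returns bool

bool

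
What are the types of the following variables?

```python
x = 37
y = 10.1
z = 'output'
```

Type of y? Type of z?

y is assigned a number with a decimal point, so it is a float; z is assigned a quoted string literal, so it is a str

float, str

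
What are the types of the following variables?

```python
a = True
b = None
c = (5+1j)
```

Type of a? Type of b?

a is assigned the constant True, which has type bool; b is assigned None, whose type is NoneType

bool, NoneType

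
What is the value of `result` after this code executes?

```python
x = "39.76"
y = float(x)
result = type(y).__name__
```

x is str; y is float; result = 'float'

'float'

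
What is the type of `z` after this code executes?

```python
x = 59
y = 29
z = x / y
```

int / int = float

float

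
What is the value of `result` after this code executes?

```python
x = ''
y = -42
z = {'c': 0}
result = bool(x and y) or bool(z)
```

x = ''; y = -42; z = {'c': 0}; result = True

True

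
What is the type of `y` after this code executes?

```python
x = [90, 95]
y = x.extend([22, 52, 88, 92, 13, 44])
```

list.extend() returns None

NoneType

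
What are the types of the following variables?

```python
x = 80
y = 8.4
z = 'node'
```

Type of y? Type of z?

y is assigned a number with a decimal point, so it is a float; z is assigned a quoted string literal, so it is a str

float, str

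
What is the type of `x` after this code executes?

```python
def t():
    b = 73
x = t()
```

Function without return returns None

NoneType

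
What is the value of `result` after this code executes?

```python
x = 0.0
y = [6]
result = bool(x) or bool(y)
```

x = 0.0; y = [6]; result = True

True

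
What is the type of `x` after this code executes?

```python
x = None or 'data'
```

'or' with None returns the other truthy value (str)

str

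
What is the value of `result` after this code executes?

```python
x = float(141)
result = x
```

x = 141.0; result = 141.0

141.0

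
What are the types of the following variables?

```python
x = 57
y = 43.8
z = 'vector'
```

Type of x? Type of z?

x is assigned a bare integer (no decimal point), so it is an int; z is assigned a quoted string literal, so it is a str

int, str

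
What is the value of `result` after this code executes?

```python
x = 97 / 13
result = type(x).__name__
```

x is float; result = 'float'

'float'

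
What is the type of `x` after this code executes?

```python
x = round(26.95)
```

round() with no decimal places returns int

int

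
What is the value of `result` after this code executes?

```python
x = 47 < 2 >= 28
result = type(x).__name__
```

x is bool; result = 'bool'

'bool'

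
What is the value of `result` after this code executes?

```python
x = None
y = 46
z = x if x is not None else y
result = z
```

x = None; y = 46; z = 46; result = 46

46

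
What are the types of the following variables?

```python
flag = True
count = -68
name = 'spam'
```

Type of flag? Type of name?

flag is assigned the constant True, which has type bool; name is assigned a quoted string literal, so it is a str

bool, str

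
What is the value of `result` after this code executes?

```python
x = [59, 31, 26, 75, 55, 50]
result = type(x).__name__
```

x is list; result = 'list'

'list'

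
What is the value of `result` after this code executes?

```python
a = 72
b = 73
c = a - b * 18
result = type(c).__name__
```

a is int; b is int; c is int; result = 'int'

'int'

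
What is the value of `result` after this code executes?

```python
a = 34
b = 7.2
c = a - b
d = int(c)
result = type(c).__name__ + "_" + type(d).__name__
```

a is int; b is float; c is float; d is int; result = 'float_int'

'float_int'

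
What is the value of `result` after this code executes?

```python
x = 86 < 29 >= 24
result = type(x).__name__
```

x is bool; result = 'bool'

'bool'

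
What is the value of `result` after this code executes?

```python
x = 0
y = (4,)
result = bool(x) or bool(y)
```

x = 0; y = (4,); result = True

True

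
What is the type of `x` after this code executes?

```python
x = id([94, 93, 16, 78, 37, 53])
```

id() returns int

int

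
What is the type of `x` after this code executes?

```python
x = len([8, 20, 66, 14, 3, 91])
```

len() always returns int

int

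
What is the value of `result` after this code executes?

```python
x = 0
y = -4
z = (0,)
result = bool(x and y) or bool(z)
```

x = 0; y = -4; z = (0,); result = True

True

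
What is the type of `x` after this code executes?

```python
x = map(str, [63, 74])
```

map() returns a map object

map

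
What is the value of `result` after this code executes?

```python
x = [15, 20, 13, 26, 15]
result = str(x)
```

x = [15, 20, 13, 26, 15]; result = '[15, 20, 13, 26, 15]'

'[15, 20, 13, 26, 15]'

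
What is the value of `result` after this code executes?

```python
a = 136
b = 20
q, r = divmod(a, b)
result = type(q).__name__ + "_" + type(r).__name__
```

a is int; b is int; q is int; r is int; result = 'int_int'

'int_int'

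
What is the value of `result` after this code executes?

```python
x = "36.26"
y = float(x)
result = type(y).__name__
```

x is str; y is float; result = 'float'

'float'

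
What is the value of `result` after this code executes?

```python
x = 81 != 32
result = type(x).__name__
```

x is bool; result = 'bool'

'bool'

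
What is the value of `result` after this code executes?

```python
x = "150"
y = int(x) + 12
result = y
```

x = '150'; y = 162; result = 162

162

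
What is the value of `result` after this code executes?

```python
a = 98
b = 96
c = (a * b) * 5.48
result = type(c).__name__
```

a is int; b is int; c is float; result = 'float'

'float'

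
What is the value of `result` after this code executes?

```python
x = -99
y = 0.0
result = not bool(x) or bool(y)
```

x = -99; y = 0.0; result = False

False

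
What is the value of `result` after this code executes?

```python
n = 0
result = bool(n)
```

n = 0; result = False

False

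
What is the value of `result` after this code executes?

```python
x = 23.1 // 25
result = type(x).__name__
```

x is float; result = 'float'

'float'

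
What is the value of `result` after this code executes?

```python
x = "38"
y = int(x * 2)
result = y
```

x = '38'; y = 3838; result = 3838

3838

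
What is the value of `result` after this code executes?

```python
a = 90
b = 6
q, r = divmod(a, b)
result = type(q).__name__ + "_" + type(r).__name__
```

a is int; b is int; q is int; r is int; result = 'int_int'

'int_int'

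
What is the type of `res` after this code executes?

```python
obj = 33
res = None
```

None has type NoneType

NoneType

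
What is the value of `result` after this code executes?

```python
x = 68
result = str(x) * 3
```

x = 68; result = '686868'

'686868'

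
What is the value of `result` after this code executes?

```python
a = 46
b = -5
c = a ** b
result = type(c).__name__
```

a is int; b is int; c is float; result = 'float'

'float'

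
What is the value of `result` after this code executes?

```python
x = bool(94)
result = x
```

x = True; result = True

True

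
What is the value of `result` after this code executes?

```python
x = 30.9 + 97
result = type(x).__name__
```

x is float; result = 'float'

'float'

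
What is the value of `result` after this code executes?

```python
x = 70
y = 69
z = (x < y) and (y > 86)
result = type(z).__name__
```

x is int; y is int; z is bool; result = 'bool'

'bool'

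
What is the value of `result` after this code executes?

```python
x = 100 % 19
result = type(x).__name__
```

x is int; result = 'int'

'int'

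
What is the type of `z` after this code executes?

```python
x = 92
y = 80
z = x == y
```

Comparison returns bool

bool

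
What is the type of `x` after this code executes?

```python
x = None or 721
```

'or' with None returns the other truthy value

int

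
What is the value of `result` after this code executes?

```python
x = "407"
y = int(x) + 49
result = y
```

x = '407'; y = 456; result = 456

456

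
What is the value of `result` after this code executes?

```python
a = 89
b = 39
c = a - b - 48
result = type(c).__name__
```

a is int; b is int; c is int; result = 'int'

'int'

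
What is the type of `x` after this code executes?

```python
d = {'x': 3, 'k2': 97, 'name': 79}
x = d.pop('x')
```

dict.pop() returns the value

int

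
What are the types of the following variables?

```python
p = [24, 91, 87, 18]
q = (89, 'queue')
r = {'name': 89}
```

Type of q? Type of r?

q is assigned a tuple (parenthesized, comma-separated values); r is assigned a dict literal ({key: value})

tuple, dict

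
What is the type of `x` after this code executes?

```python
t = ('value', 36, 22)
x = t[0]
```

Index 0 of tuple is a str literal

str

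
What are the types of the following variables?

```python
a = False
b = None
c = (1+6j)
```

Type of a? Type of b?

a is assigned the constant False, which has type bool; b is assigned None, whose type is NoneType

bool, NoneType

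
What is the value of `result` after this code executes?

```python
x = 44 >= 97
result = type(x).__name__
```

x is bool; result = 'bool'

'bool'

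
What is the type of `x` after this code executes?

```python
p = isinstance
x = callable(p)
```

callable() returns bool

bool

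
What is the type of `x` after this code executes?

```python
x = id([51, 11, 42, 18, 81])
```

id() returns int

int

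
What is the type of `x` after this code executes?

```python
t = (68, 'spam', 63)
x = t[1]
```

Index 1 of tuple is a str literal

str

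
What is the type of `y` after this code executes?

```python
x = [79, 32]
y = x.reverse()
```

list.reverse() returns None

NoneType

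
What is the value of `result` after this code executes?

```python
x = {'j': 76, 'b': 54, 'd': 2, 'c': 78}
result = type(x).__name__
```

x is dict; result = 'dict'

'dict'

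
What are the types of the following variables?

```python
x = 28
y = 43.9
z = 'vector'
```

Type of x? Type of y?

x is assigned a bare integer (no decimal point), so it is an int; y is assigned a number with a decimal point, so it is a float

int, float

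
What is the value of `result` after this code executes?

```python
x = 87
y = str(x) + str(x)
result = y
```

x = 87; y = '8787'; result = '8787'

'8787'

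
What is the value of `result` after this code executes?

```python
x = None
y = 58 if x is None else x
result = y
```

x = None; y = 58; result = 58

58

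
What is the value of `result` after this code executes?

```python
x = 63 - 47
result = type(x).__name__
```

x is int; result = 'int'

'int'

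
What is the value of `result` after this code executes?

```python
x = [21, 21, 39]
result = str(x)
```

x = [21, 21, 39]; result = '[21, 21, 39]'

'[21, 21, 39]'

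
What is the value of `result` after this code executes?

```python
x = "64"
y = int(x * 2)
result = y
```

x = '64'; y = 6464; result = 6464

6464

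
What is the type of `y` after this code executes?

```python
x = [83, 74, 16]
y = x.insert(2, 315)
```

list.insert() returns None

NoneType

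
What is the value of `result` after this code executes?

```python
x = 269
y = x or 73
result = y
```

x = 269; y = 269; result = 269

269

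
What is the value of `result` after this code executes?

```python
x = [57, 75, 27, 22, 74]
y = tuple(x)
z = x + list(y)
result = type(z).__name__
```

x is list; y is tuple; z is list; result = 'list'

'list'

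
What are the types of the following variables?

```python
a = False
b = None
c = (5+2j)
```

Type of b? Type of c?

b is assigned None, whose type is NoneType; c is assigned (5+2j), an int plus an imaginary literal (j suffix), which evaluates to complex

NoneType, complex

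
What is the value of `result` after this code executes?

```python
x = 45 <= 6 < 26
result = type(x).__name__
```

x is bool; result = 'bool'

'bool'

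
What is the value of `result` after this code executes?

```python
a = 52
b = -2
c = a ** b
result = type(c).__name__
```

a is int; b is int; c is float; result = 'float'

'float'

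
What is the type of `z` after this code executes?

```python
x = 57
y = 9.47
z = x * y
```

int * float = float

float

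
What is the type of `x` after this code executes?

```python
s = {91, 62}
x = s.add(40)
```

set.add() returns None (mutates in place)

NoneType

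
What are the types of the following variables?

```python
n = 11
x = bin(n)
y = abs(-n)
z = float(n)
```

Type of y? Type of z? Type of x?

abs() of int returns int; float() returns float; bin() returns str

int, float, str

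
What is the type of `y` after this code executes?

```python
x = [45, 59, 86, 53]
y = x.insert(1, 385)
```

list.insert() returns None

NoneType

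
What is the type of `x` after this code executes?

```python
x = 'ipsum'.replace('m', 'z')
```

str.replace() returns str

str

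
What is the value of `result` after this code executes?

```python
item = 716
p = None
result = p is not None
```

item = 716; p = None; result = False

False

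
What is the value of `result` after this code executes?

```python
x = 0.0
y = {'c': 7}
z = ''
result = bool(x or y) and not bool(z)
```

x = 0.0; y = {'c': 7}; z = ''; result = True

True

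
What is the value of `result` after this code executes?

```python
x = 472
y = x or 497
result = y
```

x = 472; y = 472; result = 472

472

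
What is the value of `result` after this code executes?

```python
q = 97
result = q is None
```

q = 97; result = False

False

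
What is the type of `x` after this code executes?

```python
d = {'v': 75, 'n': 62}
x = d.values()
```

.values() returns dict_values view

dict_values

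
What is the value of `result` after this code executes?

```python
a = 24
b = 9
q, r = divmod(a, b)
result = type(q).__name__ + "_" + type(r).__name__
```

a is int; b is int; q is int; r is int; result = 'int_int'

'int_int'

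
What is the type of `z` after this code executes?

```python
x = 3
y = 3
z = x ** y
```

positive int ** positive int = int

int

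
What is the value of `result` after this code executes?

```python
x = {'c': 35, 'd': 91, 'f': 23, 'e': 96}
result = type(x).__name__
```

x is dict; result = 'dict'

'dict'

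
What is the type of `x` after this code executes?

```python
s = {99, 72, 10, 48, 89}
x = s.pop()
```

Popping from set[int] returns int

int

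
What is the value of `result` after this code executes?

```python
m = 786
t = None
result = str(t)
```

m = 786; t = None; result = 'None'

'None'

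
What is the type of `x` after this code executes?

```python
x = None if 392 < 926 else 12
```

392 < 926 is True, so the if branch is taken

NoneType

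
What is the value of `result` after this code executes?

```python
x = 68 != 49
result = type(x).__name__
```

x is bool; result = 'bool'

'bool'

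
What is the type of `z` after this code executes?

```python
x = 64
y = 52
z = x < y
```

Comparison returns bool

bool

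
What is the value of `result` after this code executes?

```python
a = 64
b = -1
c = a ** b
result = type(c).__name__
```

a is int; b is int; c is float; result = 'float'

'float'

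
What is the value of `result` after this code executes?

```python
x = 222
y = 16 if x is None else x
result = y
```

x = 222; y = 222; result = 222

222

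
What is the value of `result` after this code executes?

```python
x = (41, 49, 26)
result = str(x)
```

x = (41, 49, 26); result = '(41, 49, 26)'

'(41, 49, 26)'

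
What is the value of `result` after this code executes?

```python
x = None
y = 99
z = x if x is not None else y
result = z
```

x = None; y = 99; z = 99; result = 99

99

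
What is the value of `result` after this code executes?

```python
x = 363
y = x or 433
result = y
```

x = 363; y = 363; result = 363

363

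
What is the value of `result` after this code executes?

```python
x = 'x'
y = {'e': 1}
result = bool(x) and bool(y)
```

x = 'x'; y = {'e': 1}; result = True

True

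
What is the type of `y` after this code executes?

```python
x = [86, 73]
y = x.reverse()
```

list.reverse() returns None

NoneType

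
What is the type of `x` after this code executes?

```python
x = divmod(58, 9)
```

divmod() returns tuple of (quotient, remainder)

tuple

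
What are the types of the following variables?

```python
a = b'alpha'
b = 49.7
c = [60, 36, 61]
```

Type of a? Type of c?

a is assigned a bytes literal (b'...' prefix); c is assigned a list literal (square brackets)

bytes, list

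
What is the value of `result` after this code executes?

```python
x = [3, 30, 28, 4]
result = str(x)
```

x = [3, 30, 28, 4]; result = '[3, 30, 28, 4]'

'[3, 30, 28, 4]'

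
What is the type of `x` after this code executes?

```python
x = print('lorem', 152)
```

print() returns None

NoneType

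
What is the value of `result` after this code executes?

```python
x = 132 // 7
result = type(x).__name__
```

x is int; result = 'int'

'int'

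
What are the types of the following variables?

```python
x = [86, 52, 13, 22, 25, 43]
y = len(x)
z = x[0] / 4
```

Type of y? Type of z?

len() returns int; int / int = float

int, float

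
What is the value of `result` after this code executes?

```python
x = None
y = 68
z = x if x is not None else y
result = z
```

x = None; y = 68; z = 68; result = 68

68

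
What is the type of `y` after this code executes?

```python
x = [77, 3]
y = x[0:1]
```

Slicing a list returns a list

list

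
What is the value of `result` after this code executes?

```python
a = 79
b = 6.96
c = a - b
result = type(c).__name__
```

a is int; b is float; c is float; result = 'float'

'float'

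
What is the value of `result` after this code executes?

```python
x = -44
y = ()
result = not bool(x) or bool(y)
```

x = -44; y = (); result = False

False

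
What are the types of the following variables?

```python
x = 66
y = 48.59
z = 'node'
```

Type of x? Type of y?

x is assigned a bare integer (no decimal point), so it is an int; y is assigned a number with a decimal point, so it is a float

int, float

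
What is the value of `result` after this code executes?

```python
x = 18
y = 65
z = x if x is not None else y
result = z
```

x = 18; y = 65; z = 18; result = 18

18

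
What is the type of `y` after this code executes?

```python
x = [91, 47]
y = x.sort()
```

list.sort() returns None (mutates in place)

NoneType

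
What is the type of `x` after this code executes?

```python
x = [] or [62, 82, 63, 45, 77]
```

'or' returns first truthy value (list)

list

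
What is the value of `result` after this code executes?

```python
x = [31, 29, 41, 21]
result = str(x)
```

x = [31, 29, 41, 21]; result = '[31, 29, 41, 21]'

'[31, 29, 41, 21]'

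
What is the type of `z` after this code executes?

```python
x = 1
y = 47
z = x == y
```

Comparison returns bool

bool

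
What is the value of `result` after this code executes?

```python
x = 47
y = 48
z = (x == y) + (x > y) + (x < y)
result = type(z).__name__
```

x is int; y is int; z is int; result = 'int'

'int'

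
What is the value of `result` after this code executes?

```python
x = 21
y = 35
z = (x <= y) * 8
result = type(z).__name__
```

x is int; y is int; z is int; result = 'int'

'int'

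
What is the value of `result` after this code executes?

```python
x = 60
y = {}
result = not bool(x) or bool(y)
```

x = 60; y = {}; result = False

False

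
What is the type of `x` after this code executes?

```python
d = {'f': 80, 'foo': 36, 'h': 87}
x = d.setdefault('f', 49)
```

dict.setdefault() returns the (existing or default) value

int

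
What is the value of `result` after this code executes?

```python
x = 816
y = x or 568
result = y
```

x = 816; y = 816; result = 816

816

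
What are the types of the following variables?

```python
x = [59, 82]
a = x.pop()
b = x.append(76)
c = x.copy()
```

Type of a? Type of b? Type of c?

pop() returns element; append() returns None; copy() returns list

int, NoneType, list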